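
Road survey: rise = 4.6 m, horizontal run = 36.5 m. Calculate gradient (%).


Formula: Gradient = rise / run * 100
Gradient = 4.6 / 36.5 * 100 = 12.6%

12.6


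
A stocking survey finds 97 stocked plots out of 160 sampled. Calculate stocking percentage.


Formula: Stocking % = stocked plots / total plots * 100
Stocking = 97 / 160 * 100
Stocking = 0.6062 * 100 = 60.6%

60.6


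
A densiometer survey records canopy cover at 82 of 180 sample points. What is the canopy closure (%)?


Formula: Canopy closure = covered points / total points * 100
Closure = 82 / 180 * 100
Closure = 0.4556 * 100 = 45.6%

45.6


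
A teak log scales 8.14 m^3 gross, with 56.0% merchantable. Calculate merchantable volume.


Formula: MV = V_total * (merchantable_pct / 100)
Merchantable fraction = 56.0% / 100 = 0.56
MV = 8.14 m^3 * 0.56 = 4.558 m^3

4.558


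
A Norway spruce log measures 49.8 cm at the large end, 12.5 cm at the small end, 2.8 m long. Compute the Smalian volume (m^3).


Smalian: V = (A1 + A2)/2 * L,  A = pi*(D/200)^2
A1 = pi*(49.8/200)^2 = 0.194782 m^2
A2 = pi*(12.5/200)^2 = 0.012272 m^2
V = (0.194782+0.012272)/2*2.8 = 0.2899 m^3

0.2899


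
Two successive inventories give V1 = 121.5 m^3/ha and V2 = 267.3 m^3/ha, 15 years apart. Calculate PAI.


Formula: PAI = (V_T2 - V_T1) / (T2 - T1)
Volume increment = 267.3 - 121.5 = 145.8 m^3/ha
PAI = 145.8 / 15 = 9.72 m^3/ha/year

9.72


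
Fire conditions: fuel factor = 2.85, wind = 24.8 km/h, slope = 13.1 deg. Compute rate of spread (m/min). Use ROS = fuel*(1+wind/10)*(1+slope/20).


Formula: ROS = fuel * (1 + wind/10) * (1 + slope/20)
Wind factor = 1 + 24.8/10 = 3.48
Slope factor = 1 + 13.1/20 = 1.655
ROS = 2.85 * 3.48 * 1.655 = 16.41 m/min

16.41


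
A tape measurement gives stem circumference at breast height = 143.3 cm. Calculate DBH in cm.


Formula: DBH = C / pi
DBH = 143.3 / pi
pi = 3.14159...
DBH = 45.6 cm

45.6


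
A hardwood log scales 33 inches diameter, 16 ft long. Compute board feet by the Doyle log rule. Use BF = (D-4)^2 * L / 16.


Doyle: BF = (D - 4)^2 * L / 16
Adjusted diameter = 33 - 4 = 29 in
(D-4)^2 = 29^2 = 841
BF = 841 * 16 / 16 = 841 BF

841


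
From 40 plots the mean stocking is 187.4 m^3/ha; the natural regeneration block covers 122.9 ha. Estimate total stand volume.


Formula: Total Volume = Mean Volume per ha * Total Area
Total Volume = 187.4 m^3/ha * 122.9 ha
Total Volume = 23031 m^3

23031


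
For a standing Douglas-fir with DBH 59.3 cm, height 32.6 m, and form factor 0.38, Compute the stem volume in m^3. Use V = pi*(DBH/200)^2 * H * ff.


Formula: V = pi * (DBH/200)^2 * H * ff
Radius = DBH/200 = 59.3/200 = 0.2965 m
Radius^2 = 0.2965^2 = 0.08791225 m^2
V = pi * 0.08791225 * 32.6 * 0.38
V = 3.421 m^3

3.421


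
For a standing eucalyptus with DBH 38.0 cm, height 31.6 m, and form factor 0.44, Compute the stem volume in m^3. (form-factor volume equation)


Formula: V = pi * (DBH/200)^2 * H * ff
Radius = DBH/200 = 38.0/200 = 0.19 m
Radius^2 = 0.19^2 = 0.0361 m^2
V = pi * 0.0361 * 31.6 * 0.44
V = 1.577 m^3

1.577


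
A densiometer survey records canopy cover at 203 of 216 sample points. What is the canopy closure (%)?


Formula: Canopy closure = covered points / total points * 100
Closure = 203 / 216 * 100
Closure = 0.9398 * 100 = 94.0%

94.0


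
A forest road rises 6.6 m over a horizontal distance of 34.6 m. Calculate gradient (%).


Formula: Gradient = rise / run * 100
Gradient = 6.6 / 34.6 * 100 = 19.1%

19.1


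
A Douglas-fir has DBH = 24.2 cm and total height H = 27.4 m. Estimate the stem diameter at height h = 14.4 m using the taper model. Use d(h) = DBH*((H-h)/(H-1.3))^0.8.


Taper: d(h) = DBH * ((H - h) / (H - 1.3))^0.8
Numerator = H - h = 27.4 - 14.4 = 13.0 m
Denominator = H - 1.3 = 27.4 - 1.3 = 26.1 m
Ratio = 13.0 / 26.1 = 0.49808
d = 24.2 * 0.49808^0.8 = 13.9 cm

13.9


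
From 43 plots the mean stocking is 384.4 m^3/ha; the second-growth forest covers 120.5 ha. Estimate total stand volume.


Formula: Total Volume = Mean Volume per ha * Total Area
Total Volume = 384.4 m^3/ha * 120.5 ha
Total Volume = 46320 m^3

46320


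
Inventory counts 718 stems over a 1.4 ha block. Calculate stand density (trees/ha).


Formula: Stand Density = N_trees / Area_ha
Density = 718 trees / 1.4 ha
Density = 513 trees/ha

513


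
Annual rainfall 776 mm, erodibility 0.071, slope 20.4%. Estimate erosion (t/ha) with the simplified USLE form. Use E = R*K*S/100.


Formula: E = R * K * S / 100  (simplified USLE)
R * K = 776 * 0.071 = 55.096
E = 55.096 * 20.4 / 100 = 11.24 t/ha

11.24


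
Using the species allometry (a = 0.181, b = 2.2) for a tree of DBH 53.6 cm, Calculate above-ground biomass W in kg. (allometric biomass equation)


Formula: W = a * DBH^b  (allometric power law)
DBH^b = 53.6^2.2 = 6370.3389
W = 0.181 * 6370.3389 = 1153.0 kg

1153.0


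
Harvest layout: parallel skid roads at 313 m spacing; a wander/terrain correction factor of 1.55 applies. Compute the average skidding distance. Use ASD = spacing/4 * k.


Formula: ASD = (spacing / 4) * correction
Uncorrected distance = spacing / 4 = 313 / 4 = 78.25 m
ASD = 78.25 * 1.55 = 121 m

121


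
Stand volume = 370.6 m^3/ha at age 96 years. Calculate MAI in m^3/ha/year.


Formula: MAI = Total Volume / Stand Age
MAI = 370.6 m^3/ha / 96 years
MAI = 3.86 m^3/ha/year

3.86


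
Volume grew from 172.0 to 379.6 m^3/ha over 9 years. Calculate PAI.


Formula: PAI = (V_T2 - V_T1) / (T2 - T1)
Volume increment = 379.6 - 172.0 = 207.6 m^3/ha
PAI = 207.6 / 9 = 23.07 m^3/ha/year

23.07


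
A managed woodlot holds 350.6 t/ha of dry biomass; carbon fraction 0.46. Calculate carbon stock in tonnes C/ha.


Formula: Carbon Stock = Biomass * Carbon Fraction
C = 350.6 t/ha * 0.46
C = 161.3 t C/ha

161.3


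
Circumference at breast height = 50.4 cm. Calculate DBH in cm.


Formula: DBH = C / pi
DBH = 50.4 / pi
pi = 3.14159...
DBH = 16.0 cm

16.0


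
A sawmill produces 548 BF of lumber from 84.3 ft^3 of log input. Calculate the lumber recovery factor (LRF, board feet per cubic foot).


Formula: LRF = Lumber Output (BF) / Log Input (ft^3)
LRF = 548 BF / 84.3 ft^3
LRF = 6.5 BF/ft^3

6.5


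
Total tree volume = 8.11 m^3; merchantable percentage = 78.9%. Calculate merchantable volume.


Formula: MV = V_total * (merchantable_pct / 100)
Merchantable fraction = 78.9% / 100 = 0.789
MV = 8.11 m^3 * 0.789 = 6.399 m^3

6.399


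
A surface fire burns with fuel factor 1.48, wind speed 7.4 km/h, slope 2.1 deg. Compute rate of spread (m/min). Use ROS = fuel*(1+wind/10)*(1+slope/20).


Formula: ROS = fuel * (1 + wind/10) * (1 + slope/20)
Wind factor = 1 + 7.4/10 = 1.74
Slope factor = 1 + 2.1/20 = 1.105
ROS = 1.48 * 1.74 * 1.105 = 2.85 m/min

2.85


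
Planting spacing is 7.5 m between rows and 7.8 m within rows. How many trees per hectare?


Formula: TPH = 10000 m^2/ha / (spacing_x * spacing_y)
Area per tree = 7.5 m * 7.8 m = 58.5 m^2
TPH = 10000 / 58.5 = 171 trees/ha

171


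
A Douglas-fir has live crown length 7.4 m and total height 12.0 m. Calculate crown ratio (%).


Formula: Crown Ratio = (Crown Length / Total Height) * 100
CR = (7.4 m / 12.0 m) * 100
CR = 0.6167 * 100 = 61.7%

61.7


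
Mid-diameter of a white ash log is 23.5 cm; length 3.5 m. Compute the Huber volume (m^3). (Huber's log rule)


Huber: V = Am * L,  Am = pi*(Dm/200)^2
Am = pi*(23.5/200)^2 = 0.043374 m^2
V = 0.043374*3.5 = 0.1518 m^3

0.1518


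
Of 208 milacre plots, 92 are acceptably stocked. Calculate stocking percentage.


Formula: Stocking % = stocked plots / total plots * 100
Stocking = 92 / 208 * 100
Stocking = 0.4423 * 100 = 44.2%

44.2


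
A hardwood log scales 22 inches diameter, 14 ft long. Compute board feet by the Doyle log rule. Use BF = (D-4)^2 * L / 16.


Doyle: BF = (D - 4)^2 * L / 16
Adjusted diameter = 22 - 4 = 18 in
(D-4)^2 = 18^2 = 324
BF = 324 * 14 / 16 = 284 BF

284


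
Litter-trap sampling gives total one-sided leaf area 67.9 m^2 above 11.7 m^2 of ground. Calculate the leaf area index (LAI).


Formula: LAI = total leaf area / ground area  (dimensionless)
LAI = 67.9 m^2 / 11.7 m^2
LAI = 5.8

5.8


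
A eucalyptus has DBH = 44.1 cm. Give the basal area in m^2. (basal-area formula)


Formula: BA = pi * (DBH/2)^2 / 10000  (cm^2 to m^2)
Radius = DBH/2 = 44.1/2 = 22.05 cm
BA = pi * 22.05^2 / 10000
   = 1527.4502 cm^2 / 10000
   = 0.1527 m^2

0.1527


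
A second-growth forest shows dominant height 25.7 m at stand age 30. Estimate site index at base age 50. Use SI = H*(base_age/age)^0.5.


Formula: SI = H_dom * (base_age / age)^0.5
Age ratio = 50 / 30 = 1.66667
sqrt(age_ratio) = 1.29099
SI = 25.7 * 1.29099 = 33.2 m

33.2


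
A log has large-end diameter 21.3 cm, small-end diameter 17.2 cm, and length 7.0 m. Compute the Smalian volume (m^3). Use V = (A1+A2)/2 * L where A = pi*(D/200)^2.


Smalian: V = (A1 + A2)/2 * L,  A = pi*(D/200)^2
A1 = pi*(21.3/200)^2 = 0.035633 m^2
A2 = pi*(17.2/200)^2 = 0.023235 m^2
V = (0.035633+0.023235)/2*7.0 = 0.206 m^3

0.206


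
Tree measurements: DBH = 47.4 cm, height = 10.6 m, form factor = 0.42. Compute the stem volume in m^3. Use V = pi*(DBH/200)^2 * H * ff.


Formula: V = pi * (DBH/200)^2 * H * ff
Radius = DBH/200 = 47.4/200 = 0.237 m
Radius^2 = 0.237^2 = 0.056169 m^2
V = pi * 0.056169 * 10.6 * 0.42
V = 0.786 m^3

0.786


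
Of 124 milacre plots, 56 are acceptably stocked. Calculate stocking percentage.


Formula: Stocking % = stocked plots / total plots * 100
Stocking = 56 / 124 * 100
Stocking = 0.4516 * 100 = 45.2%

45.2


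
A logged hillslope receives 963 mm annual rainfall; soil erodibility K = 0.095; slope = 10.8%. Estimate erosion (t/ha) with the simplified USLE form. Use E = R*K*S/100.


Formula: E = R * K * S / 100  (simplified USLE)
R * K = 963 * 0.095 = 91.485
E = 91.485 * 10.8 / 100 = 9.88 t/ha

9.88


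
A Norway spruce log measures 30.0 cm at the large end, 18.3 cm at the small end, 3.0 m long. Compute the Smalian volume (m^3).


Smalian: V = (A1 + A2)/2 * L,  A = pi*(D/200)^2
A1 = pi*(30.0/200)^2 = 0.070686 m^2
A2 = pi*(18.3/200)^2 = 0.026302 m^2
V = (0.070686+0.026302)/2*3.0 = 0.1455 m^3

0.1455


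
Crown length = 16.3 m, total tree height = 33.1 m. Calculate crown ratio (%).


Formula: Crown Ratio = (Crown Length / Total Height) * 100
CR = (16.3 m / 33.1 m) * 100
CR = 0.4924 * 100 = 49.2%

49.2


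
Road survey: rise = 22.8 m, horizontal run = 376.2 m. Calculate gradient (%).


Formula: Gradient = rise / run * 100
Gradient = 22.8 / 376.2 * 100 = 6.1%

6.1


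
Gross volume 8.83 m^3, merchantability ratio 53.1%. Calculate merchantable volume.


Formula: MV = V_total * (merchantable_pct / 100)
Merchantable fraction = 53.1% / 100 = 0.531
MV = 8.83 m^3 * 0.531 = 4.689 m^3

4.689


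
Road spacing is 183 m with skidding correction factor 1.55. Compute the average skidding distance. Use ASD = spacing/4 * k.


Formula: ASD = (spacing / 4) * correction
Uncorrected distance = spacing / 4 = 183 / 4 = 45.75 m
ASD = 45.75 * 1.55 = 71 m

71


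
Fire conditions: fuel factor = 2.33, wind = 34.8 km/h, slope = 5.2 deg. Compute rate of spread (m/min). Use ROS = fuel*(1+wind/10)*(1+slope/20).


Formula: ROS = fuel * (1 + wind/10) * (1 + slope/20)
Wind factor = 1 + 34.8/10 = 4.48
Slope factor = 1 + 5.2/20 = 1.26
ROS = 2.33 * 4.48 * 1.26 = 13.15 m/min

13.15


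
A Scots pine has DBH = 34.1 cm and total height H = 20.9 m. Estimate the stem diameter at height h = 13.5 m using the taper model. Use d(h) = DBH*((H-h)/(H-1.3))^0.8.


Taper: d(h) = DBH * ((H - h) / (H - 1.3))^0.8
Numerator = H - h = 20.9 - 13.5 = 7.4 m
Denominator = H - 1.3 = 20.9 - 1.3 = 19.6 m
Ratio = 7.4 / 19.6 = 0.37755
d = 34.1 * 0.37755^0.8 = 15.6 cm

15.6


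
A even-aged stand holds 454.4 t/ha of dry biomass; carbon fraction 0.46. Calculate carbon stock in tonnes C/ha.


Formula: Carbon Stock = Biomass * Carbon Fraction
C = 454.4 t/ha * 0.46
C = 209.0 t C/ha

209.0


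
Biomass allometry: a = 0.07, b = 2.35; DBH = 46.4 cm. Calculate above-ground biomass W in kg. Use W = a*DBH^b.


Formula: W = a * DBH^b  (allometric power law)
DBH^b = 46.4^2.35 = 8247.4037
W = 0.07 * 8247.4037 = 577.3 kg

577.3


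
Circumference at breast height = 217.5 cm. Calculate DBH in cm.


Formula: DBH = C / pi
DBH = 217.5 / pi
pi = 3.14159...
DBH = 69.2 cm

69.2


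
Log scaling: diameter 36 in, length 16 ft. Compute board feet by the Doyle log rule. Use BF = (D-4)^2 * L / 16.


Doyle: BF = (D - 4)^2 * L / 16
Adjusted diameter = 36 - 4 = 32 in
(D-4)^2 = 32^2 = 1024
BF = 1024 * 16 / 16 = 1024 BF

1024


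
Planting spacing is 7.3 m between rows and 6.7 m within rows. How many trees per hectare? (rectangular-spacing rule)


Formula: TPH = 10000 m^2/ha / (spacing_x * spacing_y)
Area per tree = 7.3 m * 6.7 m = 48.91 m^2
TPH = 10000 / 48.91 = 204 trees/ha

204


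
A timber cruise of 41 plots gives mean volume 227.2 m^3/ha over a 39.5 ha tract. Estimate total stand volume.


Formula: Total Volume = Mean Volume per ha * Total Area
Total Volume = 227.2 m^3/ha * 39.5 ha
Total Volume = 8974 m^3

8974


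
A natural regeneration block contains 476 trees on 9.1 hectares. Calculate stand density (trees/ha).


Formula: Stand Density = N_trees / Area_ha
Density = 476 trees / 9.1 ha
Density = 52 trees/ha

52


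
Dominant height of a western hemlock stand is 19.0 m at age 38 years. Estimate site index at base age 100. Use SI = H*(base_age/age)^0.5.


Formula: SI = H_dom * (base_age / age)^0.5
Age ratio = 100 / 38 = 2.63158
sqrt(age_ratio) = 1.62221
SI = 19.0 * 1.62221 = 30.8 m

30.8


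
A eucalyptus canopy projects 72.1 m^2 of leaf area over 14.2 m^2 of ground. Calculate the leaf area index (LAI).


Formula: LAI = total leaf area / ground area  (dimensionless)
LAI = 72.1 m^2 / 14.2 m^2
LAI = 5.08

5.08


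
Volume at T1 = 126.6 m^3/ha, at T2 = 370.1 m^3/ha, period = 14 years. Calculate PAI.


Formula: PAI = (V_T2 - V_T1) / (T2 - T1)
Volume increment = 370.1 - 126.6 = 243.5 m^3/ha
PAI = 243.5 / 14 = 17.39 m^3/ha/year

17.39


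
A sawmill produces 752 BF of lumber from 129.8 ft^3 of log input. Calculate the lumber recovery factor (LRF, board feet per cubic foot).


Formula: LRF = Lumber Output (BF) / Log Input (ft^3)
LRF = 752 BF / 129.8 ft^3
LRF = 5.79 BF/ft^3

5.79


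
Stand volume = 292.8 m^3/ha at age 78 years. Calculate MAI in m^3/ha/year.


Formula: MAI = Total Volume / Stand Age
MAI = 292.8 m^3/ha / 78 years
MAI = 3.75 m^3/ha/year

3.75


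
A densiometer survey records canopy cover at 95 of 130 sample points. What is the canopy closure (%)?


Formula: Canopy closure = covered points / total points * 100
Closure = 95 / 130 * 100
Closure = 0.7308 * 100 = 73.1%

73.1


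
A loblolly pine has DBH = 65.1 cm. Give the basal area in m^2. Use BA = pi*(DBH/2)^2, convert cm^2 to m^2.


Formula: BA = pi * (DBH/2)^2 / 10000  (cm^2 to m^2)
Radius = DBH/2 = 65.1/2 = 32.55 cm
BA = pi * 32.55^2 / 10000
   = 3328.5253 cm^2 / 10000
   = 0.3329 m^2

0.3329


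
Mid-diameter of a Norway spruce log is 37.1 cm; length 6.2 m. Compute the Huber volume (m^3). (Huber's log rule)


Huber: V = Am * L,  Am = pi*(Dm/200)^2
Am = pi*(37.1/200)^2 = 0.108103 m^2
V = 0.108103*6.2 = 0.6702 m^3

0.6702


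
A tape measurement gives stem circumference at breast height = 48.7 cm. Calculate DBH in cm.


Formula: DBH = C / pi
DBH = 48.7 / pi
pi = 3.14159...
DBH = 15.5 cm

15.5


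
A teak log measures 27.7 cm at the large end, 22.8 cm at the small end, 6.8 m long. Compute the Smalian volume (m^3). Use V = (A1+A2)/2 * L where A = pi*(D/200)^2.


Smalian: V = (A1 + A2)/2 * L,  A = pi*(D/200)^2
A1 = pi*(27.7/200)^2 = 0.060263 m^2
A2 = pi*(22.8/200)^2 = 0.040828 m^2
V = (0.060263+0.040828)/2*6.8 = 0.3437 m^3

0.3437


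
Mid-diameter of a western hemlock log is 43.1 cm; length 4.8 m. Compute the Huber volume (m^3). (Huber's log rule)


Huber: V = Am * L,  Am = pi*(Dm/200)^2
Am = pi*(43.1/200)^2 = 0.145896 m^2
V = 0.145896*4.8 = 0.7003 m^3

0.7003


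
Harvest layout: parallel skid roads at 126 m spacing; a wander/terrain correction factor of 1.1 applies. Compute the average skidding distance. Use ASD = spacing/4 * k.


Formula: ASD = (spacing / 4) * correction
Uncorrected distance = spacing / 4 = 126 / 4 = 31.5 m
ASD = 31.5 * 1.1 = 35 m

35


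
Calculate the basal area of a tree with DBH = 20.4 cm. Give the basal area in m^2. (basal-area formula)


Formula: BA = pi * (DBH/2)^2 / 10000  (cm^2 to m^2)
Radius = DBH/2 = 20.4/2 = 10.2 cm
BA = pi * 10.2^2 / 10000
   = 326.8513 cm^2 / 10000
   = 0.0327 m^2

0.0327


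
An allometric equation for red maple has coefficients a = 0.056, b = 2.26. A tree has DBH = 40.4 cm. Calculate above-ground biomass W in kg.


Formula: W = a * DBH^b  (allometric power law)
DBH^b = 40.4^2.26 = 4269.9411
W = 0.056 * 4269.9411 = 239.1 kg

239.1


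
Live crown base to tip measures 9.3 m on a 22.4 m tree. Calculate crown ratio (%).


Formula: Crown Ratio = (Crown Length / Total Height) * 100
CR = (9.3 m / 22.4 m) * 100
CR = 0.4152 * 100 = 41.5%

41.5


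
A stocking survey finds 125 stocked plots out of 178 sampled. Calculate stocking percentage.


Formula: Stocking % = stocked plots / total plots * 100
Stocking = 125 / 178 * 100
Stocking = 0.7022 * 100 = 70.2%

70.2


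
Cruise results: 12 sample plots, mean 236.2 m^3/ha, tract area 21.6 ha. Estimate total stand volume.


Formula: Total Volume = Mean Volume per ha * Total Area
Total Volume = 236.2 m^3/ha * 21.6 ha
Total Volume = 5102 m^3

5102


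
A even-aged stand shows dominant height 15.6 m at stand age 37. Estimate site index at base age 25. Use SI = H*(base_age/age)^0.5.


Formula: SI = H_dom * (base_age / age)^0.5
Age ratio = 25 / 37 = 0.67568
sqrt(age_ratio) = 0.82199
SI = 15.6 * 0.82199 = 12.8 m

12.8


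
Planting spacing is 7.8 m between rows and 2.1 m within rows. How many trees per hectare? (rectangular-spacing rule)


Formula: TPH = 10000 m^2/ha / (spacing_x * spacing_y)
Area per tree = 7.8 m * 2.1 m = 16.38 m^2
TPH = 10000 / 16.38 = 611 trees/ha

611


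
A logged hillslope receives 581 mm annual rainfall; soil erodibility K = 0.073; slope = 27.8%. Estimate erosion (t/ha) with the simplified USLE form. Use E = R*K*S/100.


Formula: E = R * K * S / 100  (simplified USLE)
R * K = 581 * 0.073 = 42.413
E = 42.413 * 27.8 / 100 = 11.79 t/ha

11.79


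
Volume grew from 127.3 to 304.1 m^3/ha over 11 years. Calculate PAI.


Formula: PAI = (V_T2 - V_T1) / (T2 - T1)
Volume increment = 304.1 - 127.3 = 176.8 m^3/ha
PAI = 176.8 / 11 = 16.07 m^3/ha/year

16.07


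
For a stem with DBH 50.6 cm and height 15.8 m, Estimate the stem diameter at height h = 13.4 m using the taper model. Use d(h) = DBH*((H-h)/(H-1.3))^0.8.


Taper: d(h) = DBH * ((H - h) / (H - 1.3))^0.8
Numerator = H - h = 15.8 - 13.4 = 2.4 m
Denominator = H - 1.3 = 15.8 - 1.3 = 14.5 m
Ratio = 2.4 / 14.5 = 0.16552
d = 50.6 * 0.16552^0.8 = 12.0 cm

12.0


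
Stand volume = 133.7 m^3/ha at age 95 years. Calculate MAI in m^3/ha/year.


Formula: MAI = Total Volume / Stand Age
MAI = 133.7 m^3/ha / 95 years
MAI = 1.41 m^3/ha/year

1.41


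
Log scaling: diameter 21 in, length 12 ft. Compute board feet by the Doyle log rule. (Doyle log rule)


Doyle: BF = (D - 4)^2 * L / 16
Adjusted diameter = 21 - 4 = 17 in
(D-4)^2 = 17^2 = 289
BF = 289 * 12 / 16 = 217 BF

217


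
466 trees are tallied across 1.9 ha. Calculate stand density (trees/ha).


Formula: Stand Density = N_trees / Area_ha
Density = 466 trees / 1.9 ha
Density = 245 trees/ha

245


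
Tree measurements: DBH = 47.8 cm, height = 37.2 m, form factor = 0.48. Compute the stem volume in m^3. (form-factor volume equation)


Formula: V = pi * (DBH/200)^2 * H * ff
Radius = DBH/200 = 47.8/200 = 0.239 m
Radius^2 = 0.239^2 = 0.057121 m^2
V = pi * 0.057121 * 37.2 * 0.48
V = 3.204 m^3

3.204


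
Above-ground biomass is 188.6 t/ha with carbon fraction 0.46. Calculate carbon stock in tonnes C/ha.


Formula: Carbon Stock = Biomass * Carbon Fraction
C = 188.6 t/ha * 0.46
C = 86.8 t C/ha

86.8


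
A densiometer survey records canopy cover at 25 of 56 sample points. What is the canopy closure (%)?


Formula: Canopy closure = covered points / total points * 100
Closure = 25 / 56 * 100
Closure = 0.4464 * 100 = 44.6%

44.6


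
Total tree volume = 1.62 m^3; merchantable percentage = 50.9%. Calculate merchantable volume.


Formula: MV = V_total * (merchantable_pct / 100)
Merchantable fraction = 50.9% / 100 = 0.509
MV = 1.62 m^3 * 0.509 = 0.825 m^3

0.825


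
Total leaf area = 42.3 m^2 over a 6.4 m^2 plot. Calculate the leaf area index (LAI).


Formula: LAI = total leaf area / ground area  (dimensionless)
LAI = 42.3 m^2 / 6.4 m^2
LAI = 6.61

6.61


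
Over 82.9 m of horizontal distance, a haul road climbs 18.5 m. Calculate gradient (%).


Formula: Gradient = rise / run * 100
Gradient = 18.5 / 82.9 * 100 = 22.3%

22.3


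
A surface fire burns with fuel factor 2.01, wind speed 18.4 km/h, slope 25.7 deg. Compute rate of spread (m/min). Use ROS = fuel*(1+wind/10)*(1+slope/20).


Formula: ROS = fuel * (1 + wind/10) * (1 + slope/20)
Wind factor = 1 + 18.4/10 = 2.84
Slope factor = 1 + 25.7/20 = 2.285
ROS = 2.01 * 2.84 * 2.285 = 13.04 m/min

13.04


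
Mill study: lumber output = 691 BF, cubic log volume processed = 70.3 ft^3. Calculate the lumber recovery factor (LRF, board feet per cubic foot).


Formula: LRF = Lumber Output (BF) / Log Input (ft^3)
LRF = 691 BF / 70.3 ft^3
LRF = 9.83 BF/ft^3

9.83


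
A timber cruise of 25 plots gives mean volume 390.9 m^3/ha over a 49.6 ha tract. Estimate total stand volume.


Formula: Total Volume = Mean Volume per ha * Total Area
Total Volume = 390.9 m^3/ha * 49.6 ha
Total Volume = 19389 m^3

19389


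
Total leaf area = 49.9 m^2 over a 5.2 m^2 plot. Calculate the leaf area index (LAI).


Formula: LAI = total leaf area / ground area  (dimensionless)
LAI = 49.9 m^2 / 5.2 m^2
LAI = 9.6

9.6


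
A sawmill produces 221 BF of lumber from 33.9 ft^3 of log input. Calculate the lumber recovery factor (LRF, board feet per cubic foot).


Formula: LRF = Lumber Output (BF) / Log Input (ft^3)
LRF = 221 BF / 33.9 ft^3
LRF = 6.52 BF/ft^3

6.52


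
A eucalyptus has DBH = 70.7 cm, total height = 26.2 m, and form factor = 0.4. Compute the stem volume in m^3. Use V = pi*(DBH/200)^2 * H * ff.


Formula: V = pi * (DBH/200)^2 * H * ff
Radius = DBH/200 = 70.7/200 = 0.3535 m
Radius^2 = 0.3535^2 = 0.12496225 m^2
V = pi * 0.12496225 * 26.2 * 0.4
V = 4.114 m^3

4.114


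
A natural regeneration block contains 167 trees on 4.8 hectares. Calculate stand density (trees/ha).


Formula: Stand Density = N_trees / Area_ha
Density = 167 trees / 4.8 ha
Density = 35 trees/ha

35


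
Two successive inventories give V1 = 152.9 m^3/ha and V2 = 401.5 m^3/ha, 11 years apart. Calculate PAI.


Formula: PAI = (V_T2 - V_T1) / (T2 - T1)
Volume increment = 401.5 - 152.9 = 248.6 m^3/ha
PAI = 248.6 / 11 = 22.6 m^3/ha/year

22.6


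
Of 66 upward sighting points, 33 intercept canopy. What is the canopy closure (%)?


Formula: Canopy closure = covered points / total points * 100
Closure = 33 / 66 * 100
Closure = 0.5 * 100 = 50.0%

50.0


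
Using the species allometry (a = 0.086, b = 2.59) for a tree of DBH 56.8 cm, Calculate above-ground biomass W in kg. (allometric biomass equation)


Formula: W = a * DBH^b  (allometric power law)
DBH^b = 56.8^2.59 = 34975.3597
W = 0.086 * 34975.3597 = 3007.9 kg

3007.9


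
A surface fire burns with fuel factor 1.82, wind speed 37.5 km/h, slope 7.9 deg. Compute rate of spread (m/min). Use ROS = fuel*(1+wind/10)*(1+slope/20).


Formula: ROS = fuel * (1 + wind/10) * (1 + slope/20)
Wind factor = 1 + 37.5/10 = 4.75
Slope factor = 1 + 7.9/20 = 1.395
ROS = 1.82 * 4.75 * 1.395 = 12.06 m/min

12.06


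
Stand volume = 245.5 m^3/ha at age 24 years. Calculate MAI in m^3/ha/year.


Formula: MAI = Total Volume / Stand Age
MAI = 245.5 m^3/ha / 24 years
MAI = 10.23 m^3/ha/year

10.23


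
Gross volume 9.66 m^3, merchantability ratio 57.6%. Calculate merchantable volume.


Formula: MV = V_total * (merchantable_pct / 100)
Merchantable fraction = 57.6% / 100 = 0.576
MV = 9.66 m^3 * 0.576 = 5.564 m^3

5.564


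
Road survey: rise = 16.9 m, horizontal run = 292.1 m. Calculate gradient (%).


Formula: Gradient = rise / run * 100
Gradient = 16.9 / 292.1 * 100 = 5.8%

5.8


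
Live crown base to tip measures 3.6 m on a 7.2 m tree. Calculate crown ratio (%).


Formula: Crown Ratio = (Crown Length / Total Height) * 100
CR = (3.6 m / 7.2 m) * 100
CR = 0.5 * 100 = 50.0%

50.0


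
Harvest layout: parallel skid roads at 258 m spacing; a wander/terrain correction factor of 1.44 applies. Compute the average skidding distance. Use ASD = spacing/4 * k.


Formula: ASD = (spacing / 4) * correction
Uncorrected distance = spacing / 4 = 258 / 4 = 64.5 m
ASD = 64.5 * 1.44 = 93 m

93


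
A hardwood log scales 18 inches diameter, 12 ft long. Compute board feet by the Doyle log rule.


Doyle: BF = (D - 4)^2 * L / 16
Adjusted diameter = 18 - 4 = 14 in
(D-4)^2 = 14^2 = 196
BF = 196 * 12 / 16 = 147 BF

147


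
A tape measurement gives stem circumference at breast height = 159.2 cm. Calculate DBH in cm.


Formula: DBH = C / pi
DBH = 159.2 / pi
pi = 3.14159...
DBH = 50.7 cm

50.7


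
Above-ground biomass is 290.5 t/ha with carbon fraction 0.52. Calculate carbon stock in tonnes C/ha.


Formula: Carbon Stock = Biomass * Carbon Fraction
C = 290.5 t/ha * 0.52
C = 151.1 t C/ha

151.1


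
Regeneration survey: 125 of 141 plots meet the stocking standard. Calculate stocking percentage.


Formula: Stocking % = stocked plots / total plots * 100
Stocking = 125 / 141 * 100
Stocking = 0.8865 * 100 = 88.7%

88.7


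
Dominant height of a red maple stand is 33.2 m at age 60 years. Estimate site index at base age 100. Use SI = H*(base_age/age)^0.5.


Formula: SI = H_dom * (base_age / age)^0.5
Age ratio = 100 / 60 = 1.66667
sqrt(age_ratio) = 1.29099
SI = 33.2 * 1.29099 = 42.9 m

42.9


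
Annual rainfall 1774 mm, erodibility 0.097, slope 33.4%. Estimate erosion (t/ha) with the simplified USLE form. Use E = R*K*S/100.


Formula: E = R * K * S / 100  (simplified USLE)
R * K = 1774 * 0.097 = 172.078
E = 172.078 * 33.4 / 100 = 57.47 t/ha

57.47


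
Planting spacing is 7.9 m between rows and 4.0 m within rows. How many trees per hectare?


Formula: TPH = 10000 m^2/ha / (spacing_x * spacing_y)
Area per tree = 7.9 m * 4.0 m = 31.6 m^2
TPH = 10000 / 31.6 = 316 trees/ha

316


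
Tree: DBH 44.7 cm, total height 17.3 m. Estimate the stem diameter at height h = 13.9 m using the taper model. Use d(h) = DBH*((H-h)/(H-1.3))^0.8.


Taper: d(h) = DBH * ((H - h) / (H - 1.3))^0.8
Numerator = H - h = 17.3 - 13.9 = 3.4 m
Denominator = H - 1.3 = 17.3 - 1.3 = 16.0 m
Ratio = 3.4 / 16.0 = 0.2125
d = 44.7 * 0.2125^0.8 = 12.9 cm

12.9


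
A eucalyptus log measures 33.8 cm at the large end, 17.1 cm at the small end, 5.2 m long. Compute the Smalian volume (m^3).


Smalian: V = (A1 + A2)/2 * L,  A = pi*(D/200)^2
A1 = pi*(33.8/200)^2 = 0.089727 m^2
A2 = pi*(17.1/200)^2 = 0.022966 m^2
V = (0.089727+0.022966)/2*5.2 = 0.293 m^3

0.293


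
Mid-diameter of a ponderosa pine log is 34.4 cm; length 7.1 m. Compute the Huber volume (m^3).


Huber: V = Am * L,  Am = pi*(Dm/200)^2
Am = pi*(34.4/200)^2 = 0.092941 m^2
V = 0.092941*7.1 = 0.6599 m^3

0.6599


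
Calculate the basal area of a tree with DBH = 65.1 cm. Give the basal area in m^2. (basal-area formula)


Formula: BA = pi * (DBH/2)^2 / 10000  (cm^2 to m^2)
Radius = DBH/2 = 65.1/2 = 32.55 cm
BA = pi * 32.55^2 / 10000
   = 3328.5253 cm^2 / 10000
   = 0.3329 m^2

0.3329


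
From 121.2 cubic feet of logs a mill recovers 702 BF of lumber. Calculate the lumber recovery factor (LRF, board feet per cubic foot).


Formula: LRF = Lumber Output (BF) / Log Input (ft^3)
LRF = 702 BF / 121.2 ft^3
LRF = 5.79 BF/ft^3

5.79


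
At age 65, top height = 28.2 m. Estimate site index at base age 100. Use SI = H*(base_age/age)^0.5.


Formula: SI = H_dom * (base_age / age)^0.5
Age ratio = 100 / 65 = 1.53846
sqrt(age_ratio) = 1.24035
SI = 28.2 * 1.24035 = 35.0 m

35.0


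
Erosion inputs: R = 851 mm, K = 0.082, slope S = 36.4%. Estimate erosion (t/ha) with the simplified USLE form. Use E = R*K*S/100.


Formula: E = R * K * S / 100  (simplified USLE)
R * K = 851 * 0.082 = 69.782
E = 69.782 * 36.4 / 100 = 25.4 t/ha

25.4


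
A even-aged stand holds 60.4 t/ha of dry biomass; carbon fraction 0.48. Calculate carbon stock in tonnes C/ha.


Formula: Carbon Stock = Biomass * Carbon Fraction
C = 60.4 t/ha * 0.48
C = 29.0 t C/ha

29.0


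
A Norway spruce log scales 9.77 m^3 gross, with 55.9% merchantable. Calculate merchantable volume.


Formula: MV = V_total * (merchantable_pct / 100)
Merchantable fraction = 55.9% / 100 = 0.559
MV = 9.77 m^3 * 0.559 = 5.461 m^3

5.461


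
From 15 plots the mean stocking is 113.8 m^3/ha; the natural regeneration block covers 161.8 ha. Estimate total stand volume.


Formula: Total Volume = Mean Volume per ha * Total Area
Total Volume = 113.8 m^3/ha * 161.8 ha
Total Volume = 18413 m^3

18413


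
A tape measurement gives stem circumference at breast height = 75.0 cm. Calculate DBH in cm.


Formula: DBH = C / pi
DBH = 75.0 / pi
pi = 3.14159...
DBH = 23.9 cm

23.9


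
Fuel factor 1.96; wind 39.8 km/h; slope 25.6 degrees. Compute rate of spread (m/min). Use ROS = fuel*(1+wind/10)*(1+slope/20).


Formula: ROS = fuel * (1 + wind/10) * (1 + slope/20)
Wind factor = 1 + 39.8/10 = 4.98
Slope factor = 1 + 25.6/20 = 2.28
ROS = 1.96 * 4.98 * 2.28 = 22.25 m/min

22.25


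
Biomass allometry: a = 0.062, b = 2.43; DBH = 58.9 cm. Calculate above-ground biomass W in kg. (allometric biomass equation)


Formula: W = a * DBH^b  (allometric power law)
DBH^b = 58.9^2.43 = 20016.1325
W = 0.062 * 20016.1325 = 1241.0 kg

1241.0


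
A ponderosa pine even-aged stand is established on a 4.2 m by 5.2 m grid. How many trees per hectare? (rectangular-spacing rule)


Formula: TPH = 10000 m^2/ha / (spacing_x * spacing_y)
Area per tree = 4.2 m * 5.2 m = 21.84 m^2
TPH = 10000 / 21.84 = 458 trees/ha

458


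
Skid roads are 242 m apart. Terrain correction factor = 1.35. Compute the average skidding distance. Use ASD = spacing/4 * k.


Formula: ASD = (spacing / 4) * correction
Uncorrected distance = spacing / 4 = 242 / 4 = 60.5 m
ASD = 60.5 * 1.35 = 82 m

82


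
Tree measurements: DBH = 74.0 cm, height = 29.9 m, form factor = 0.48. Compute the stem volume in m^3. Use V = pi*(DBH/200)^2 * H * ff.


Formula: V = pi * (DBH/200)^2 * H * ff
Radius = DBH/200 = 74.0/200 = 0.37 m
Radius^2 = 0.37^2 = 0.1369 m^2
V = pi * 0.1369 * 29.9 * 0.48
V = 6.173 m^3

6.173


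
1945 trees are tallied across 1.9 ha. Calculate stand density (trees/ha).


Formula: Stand Density = N_trees / Area_ha
Density = 1945 trees / 1.9 ha
Density = 1024 trees/ha

1024


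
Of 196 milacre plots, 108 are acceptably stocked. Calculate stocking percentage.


Formula: Stocking % = stocked plots / total plots * 100
Stocking = 108 / 196 * 100
Stocking = 0.551 * 100 = 55.1%

55.1


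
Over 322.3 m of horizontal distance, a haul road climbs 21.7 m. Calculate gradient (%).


Formula: Gradient = rise / run * 100
Gradient = 21.7 / 322.3 * 100 = 6.7%

6.7


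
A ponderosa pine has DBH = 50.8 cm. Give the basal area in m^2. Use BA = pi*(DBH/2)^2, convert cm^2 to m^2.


Formula: BA = pi * (DBH/2)^2 / 10000  (cm^2 to m^2)
Radius = DBH/2 = 50.8/2 = 25.4 cm
BA = pi * 25.4^2 / 10000
   = 2026.8299 cm^2 / 10000
   = 0.2027 m^2

0.2027


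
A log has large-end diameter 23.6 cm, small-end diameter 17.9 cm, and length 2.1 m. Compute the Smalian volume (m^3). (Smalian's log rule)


Smalian: V = (A1 + A2)/2 * L,  A = pi*(D/200)^2
A1 = pi*(23.6/200)^2 = 0.043744 m^2
A2 = pi*(17.9/200)^2 = 0.025165 m^2
V = (0.043744+0.025165)/2*2.1 = 0.0724 m^3

0.0724


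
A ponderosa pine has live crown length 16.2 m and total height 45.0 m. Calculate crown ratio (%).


Formula: Crown Ratio = (Crown Length / Total Height) * 100
CR = (16.2 m / 45.0 m) * 100
CR = 0.36 * 100 = 36.0%

36.0


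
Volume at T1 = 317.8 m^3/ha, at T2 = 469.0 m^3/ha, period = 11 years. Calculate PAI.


Formula: PAI = (V_T2 - V_T1) / (T2 - T1)
Volume increment = 469.0 - 317.8 = 151.2 m^3/ha
PAI = 151.2 / 11 = 13.75 m^3/ha/year

13.75


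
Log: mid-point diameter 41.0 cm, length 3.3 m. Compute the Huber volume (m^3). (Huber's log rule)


Huber: V = Am * L,  Am = pi*(Dm/200)^2
Am = pi*(41.0/200)^2 = 0.132025 m^2
V = 0.132025*3.3 = 0.4357 m^3

0.4357


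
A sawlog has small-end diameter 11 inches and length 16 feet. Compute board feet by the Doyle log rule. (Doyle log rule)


Doyle: BF = (D - 4)^2 * L / 16
Adjusted diameter = 11 - 4 = 7 in
(D-4)^2 = 7^2 = 49
BF = 49 * 16 / 16 = 49 BF

49


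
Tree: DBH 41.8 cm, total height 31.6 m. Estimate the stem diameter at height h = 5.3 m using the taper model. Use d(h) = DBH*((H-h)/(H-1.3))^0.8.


Taper: d(h) = DBH * ((H - h) / (H - 1.3))^0.8
Numerator = H - h = 31.6 - 5.3 = 26.3 m
Denominator = H - 1.3 = 31.6 - 1.3 = 30.3 m
Ratio = 26.3 / 30.3 = 0.86799
d = 41.8 * 0.86799^0.8 = 37.3 cm

37.3


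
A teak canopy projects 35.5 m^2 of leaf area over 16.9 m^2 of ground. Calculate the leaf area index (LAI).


Formula: LAI = total leaf area / ground area  (dimensionless)
LAI = 35.5 m^2 / 16.9 m^2
LAI = 2.1

2.1


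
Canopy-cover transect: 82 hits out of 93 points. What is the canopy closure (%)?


Formula: Canopy closure = covered points / total points * 100
Closure = 82 / 93 * 100
Closure = 0.8817 * 100 = 88.2%

88.2


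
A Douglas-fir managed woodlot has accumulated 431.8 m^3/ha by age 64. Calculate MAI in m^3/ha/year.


Formula: MAI = Total Volume / Stand Age
MAI = 431.8 m^3/ha / 64 years
MAI = 6.75 m^3/ha/year

6.75


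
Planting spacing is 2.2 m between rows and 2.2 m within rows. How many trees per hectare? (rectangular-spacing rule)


Formula: TPH = 10000 m^2/ha / (spacing_x * spacing_y)
Area per tree = 2.2 m * 2.2 m = 4.84 m^2
TPH = 10000 / 4.84 = 2066 trees/ha

2066


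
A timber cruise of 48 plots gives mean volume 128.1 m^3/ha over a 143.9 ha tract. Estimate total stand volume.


Formula: Total Volume = Mean Volume per ha * Total Area
Total Volume = 128.1 m^3/ha * 143.9 ha
Total Volume = 18434 m^3

18434


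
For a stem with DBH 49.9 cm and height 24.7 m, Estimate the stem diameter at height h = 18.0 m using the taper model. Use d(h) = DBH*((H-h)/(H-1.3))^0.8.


Taper: d(h) = DBH * ((H - h) / (H - 1.3))^0.8
Numerator = H - h = 24.7 - 18.0 = 6.7 m
Denominator = H - 1.3 = 24.7 - 1.3 = 23.4 m
Ratio = 6.7 / 23.4 = 0.28632
d = 49.9 * 0.28632^0.8 = 18.3 cm

18.3


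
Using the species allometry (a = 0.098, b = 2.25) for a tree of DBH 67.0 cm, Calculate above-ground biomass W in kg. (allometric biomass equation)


Formula: W = a * DBH^b  (allometric power law)
DBH^b = 67.0^2.25 = 12843.0539
W = 0.098 * 12843.0539 = 1258.6 kg

1258.6


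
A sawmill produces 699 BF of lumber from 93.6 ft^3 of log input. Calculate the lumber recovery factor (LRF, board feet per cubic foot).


Formula: LRF = Lumber Output (BF) / Log Input (ft^3)
LRF = 699 BF / 93.6 ft^3
LRF = 7.47 BF/ft^3

7.47


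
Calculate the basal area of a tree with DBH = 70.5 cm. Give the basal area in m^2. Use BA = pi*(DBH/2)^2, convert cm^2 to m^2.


Formula: BA = pi * (DBH/2)^2 / 10000  (cm^2 to m^2)
Radius = DBH/2 = 70.5/2 = 35.25 cm
BA = pi * 35.25^2 / 10000
   = 3903.6252 cm^2 / 10000
   = 0.3904 m^2

0.3904


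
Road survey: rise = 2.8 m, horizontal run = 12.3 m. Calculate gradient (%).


Formula: Gradient = rise / run * 100
Gradient = 2.8 / 12.3 * 100 = 22.8%

22.8


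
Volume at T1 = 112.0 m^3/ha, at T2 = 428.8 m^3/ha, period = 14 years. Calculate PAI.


Formula: PAI = (V_T2 - V_T1) / (T2 - T1)
Volume increment = 428.8 - 112.0 = 316.8 m^3/ha
PAI = 316.8 / 14 = 22.63 m^3/ha/year

22.63


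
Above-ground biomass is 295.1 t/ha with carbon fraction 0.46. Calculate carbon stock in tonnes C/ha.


Formula: Carbon Stock = Biomass * Carbon Fraction
C = 295.1 t/ha * 0.46
C = 135.7 t C/ha

135.7


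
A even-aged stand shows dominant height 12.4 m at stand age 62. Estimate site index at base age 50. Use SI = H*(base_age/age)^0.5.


Formula: SI = H_dom * (base_age / age)^0.5
Age ratio = 50 / 62 = 0.80645
sqrt(age_ratio) = 0.89803
SI = 12.4 * 0.89803 = 11.1 m

11.1


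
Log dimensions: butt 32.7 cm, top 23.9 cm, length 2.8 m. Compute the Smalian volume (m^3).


Smalian: V = (A1 + A2)/2 * L,  A = pi*(D/200)^2
A1 = pi*(32.7/200)^2 = 0.083982 m^2
A2 = pi*(23.9/200)^2 = 0.044863 m^2
V = (0.083982+0.044863)/2*2.8 = 0.1804 m^3

0.1804


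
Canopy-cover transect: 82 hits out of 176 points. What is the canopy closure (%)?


Formula: Canopy closure = covered points / total points * 100
Closure = 82 / 176 * 100
Closure = 0.4659 * 100 = 46.6%

46.6


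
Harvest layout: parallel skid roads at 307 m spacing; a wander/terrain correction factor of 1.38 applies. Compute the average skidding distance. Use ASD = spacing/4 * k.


Formula: ASD = (spacing / 4) * correction
Uncorrected distance = spacing / 4 = 307 / 4 = 76.75 m
ASD = 76.75 * 1.38 = 106 m

106


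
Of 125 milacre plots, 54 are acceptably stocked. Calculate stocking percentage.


Formula: Stocking % = stocked plots / total plots * 100
Stocking = 54 / 125 * 100
Stocking = 0.432 * 100 = 43.2%

43.2


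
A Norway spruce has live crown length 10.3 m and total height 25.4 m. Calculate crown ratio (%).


Formula: Crown Ratio = (Crown Length / Total Height) * 100
CR = (10.3 m / 25.4 m) * 100
CR = 0.4055 * 100 = 40.6%

40.6


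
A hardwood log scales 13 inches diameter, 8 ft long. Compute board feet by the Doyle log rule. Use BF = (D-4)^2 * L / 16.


Doyle: BF = (D - 4)^2 * L / 16
Adjusted diameter = 13 - 4 = 9 in
(D-4)^2 = 9^2 = 81
BF = 81 * 8 / 16 = 41 BF

41


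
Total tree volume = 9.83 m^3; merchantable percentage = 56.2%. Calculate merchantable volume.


Formula: MV = V_total * (merchantable_pct / 100)
Merchantable fraction = 56.2% / 100 = 0.562
MV = 9.83 m^3 * 0.562 = 5.524 m^3

5.524


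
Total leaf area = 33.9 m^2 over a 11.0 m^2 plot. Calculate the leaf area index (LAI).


Formula: LAI = total leaf area / ground area  (dimensionless)
LAI = 33.9 m^2 / 11.0 m^2
LAI = 3.08

3.08


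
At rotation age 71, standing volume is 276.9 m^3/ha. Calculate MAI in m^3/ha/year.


Formula: MAI = Total Volume / Stand Age
MAI = 276.9 m^3/ha / 71 years
MAI = 3.9 m^3/ha/year

3.9


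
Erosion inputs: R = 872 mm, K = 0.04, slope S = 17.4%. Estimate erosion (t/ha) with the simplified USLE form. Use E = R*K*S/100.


Formula: E = R * K * S / 100  (simplified USLE)
R * K = 872 * 0.04 = 34.88
E = 34.88 * 17.4 / 100 = 6.07 t/ha

6.07


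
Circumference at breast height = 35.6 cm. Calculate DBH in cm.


Formula: DBH = C / pi
DBH = 35.6 / pi
pi = 3.14159...
DBH = 11.3 cm

11.3


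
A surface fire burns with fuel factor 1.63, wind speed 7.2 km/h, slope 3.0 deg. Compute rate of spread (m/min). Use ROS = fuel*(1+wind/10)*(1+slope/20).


Formula: ROS = fuel * (1 + wind/10) * (1 + slope/20)
Wind factor = 1 + 7.2/10 = 1.72
Slope factor = 1 + 3.0/20 = 1.15
ROS = 1.63 * 1.72 * 1.15 = 3.22 m/min

3.22


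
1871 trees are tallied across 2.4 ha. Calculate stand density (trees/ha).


Formula: Stand Density = N_trees / Area_ha
Density = 1871 trees / 2.4 ha
Density = 780 trees/ha

780


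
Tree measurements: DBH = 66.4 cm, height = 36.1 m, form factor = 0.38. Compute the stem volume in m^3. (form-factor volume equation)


Formula: V = pi * (DBH/200)^2 * H * ff
Radius = DBH/200 = 66.4/200 = 0.332 m
Radius^2 = 0.332^2 = 0.110224 m^2
V = pi * 0.110224 * 36.1 * 0.38
V = 4.75 m^3

4.75
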